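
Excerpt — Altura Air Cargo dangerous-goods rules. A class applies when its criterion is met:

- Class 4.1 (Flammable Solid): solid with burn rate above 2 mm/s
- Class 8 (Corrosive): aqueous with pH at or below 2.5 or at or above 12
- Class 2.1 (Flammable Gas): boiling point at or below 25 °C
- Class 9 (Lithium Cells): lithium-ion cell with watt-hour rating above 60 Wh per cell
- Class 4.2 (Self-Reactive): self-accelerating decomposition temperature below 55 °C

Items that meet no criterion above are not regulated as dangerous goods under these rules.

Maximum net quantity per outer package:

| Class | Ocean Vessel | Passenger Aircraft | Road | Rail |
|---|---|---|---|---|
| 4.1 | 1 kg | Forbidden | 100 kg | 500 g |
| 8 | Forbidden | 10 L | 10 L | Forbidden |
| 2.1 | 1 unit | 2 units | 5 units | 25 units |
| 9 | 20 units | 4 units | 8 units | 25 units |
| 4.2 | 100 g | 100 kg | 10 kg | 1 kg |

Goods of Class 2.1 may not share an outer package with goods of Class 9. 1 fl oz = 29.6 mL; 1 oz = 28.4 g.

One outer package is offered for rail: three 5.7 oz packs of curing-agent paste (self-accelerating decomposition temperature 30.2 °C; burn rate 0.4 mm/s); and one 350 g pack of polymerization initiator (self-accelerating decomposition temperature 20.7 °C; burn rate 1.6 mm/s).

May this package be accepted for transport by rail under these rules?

Self-accelerating decomposition temperature 30.2 °C meets the Class 4.2 criterion (Self-Reactive), so the curing-agent paste is Class 4.2.
Polymerization initiator: self-accelerating decomposition temperature 20.7 °C < 55 °C → Class 4.2 (Self-Reactive).
Total Class 4.2: (three 5.7 oz packs = 485.64 g) + 350 g = 835.64 g.
835.64 g is within the rail limit of 1 kg for Class 4.2.

Yes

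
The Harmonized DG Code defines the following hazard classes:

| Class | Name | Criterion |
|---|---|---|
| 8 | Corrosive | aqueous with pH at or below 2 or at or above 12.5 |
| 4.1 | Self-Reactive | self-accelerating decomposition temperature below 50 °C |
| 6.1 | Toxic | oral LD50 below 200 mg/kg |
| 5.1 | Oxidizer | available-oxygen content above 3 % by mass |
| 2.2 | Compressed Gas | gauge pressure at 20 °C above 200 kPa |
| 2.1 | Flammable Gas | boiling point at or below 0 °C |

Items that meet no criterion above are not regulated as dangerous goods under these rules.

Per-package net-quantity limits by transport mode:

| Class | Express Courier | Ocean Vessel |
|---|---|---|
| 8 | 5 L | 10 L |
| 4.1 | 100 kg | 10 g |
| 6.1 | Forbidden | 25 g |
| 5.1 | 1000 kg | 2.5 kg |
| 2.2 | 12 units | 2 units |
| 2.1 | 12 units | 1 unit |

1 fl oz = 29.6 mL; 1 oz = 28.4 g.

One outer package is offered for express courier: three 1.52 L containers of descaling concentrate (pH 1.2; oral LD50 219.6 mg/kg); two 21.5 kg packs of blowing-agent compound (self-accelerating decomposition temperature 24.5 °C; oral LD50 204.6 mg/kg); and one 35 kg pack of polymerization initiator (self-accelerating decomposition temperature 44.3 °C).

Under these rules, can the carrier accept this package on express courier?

With pH 1.2 (≤ 2), the descaling concentrate falls in Class 8.
With self-accelerating decomposition temperature 24.5 °C (< 50 °C), the blowing-agent compound falls in Class 4.1.
The polymerization initiator has self-accelerating decomposition temperature 44.3 °C, which is < 50 °C, so it is Class 4.1 (Self-Reactive).
Class 4.1 net quantity: (two 21.5 kg packs = 43 kg) + 35 kg = 78 kg.
78 kg is within the express courier limit of 100 kg for Class 4.1.
Class 8 quantity: three 1.52 L containers = 4.56 L.
That is within the Class 8 express courier limit of 5 L.
Every hazard class is within its express courier limit and no segregation rule is violated.

Yes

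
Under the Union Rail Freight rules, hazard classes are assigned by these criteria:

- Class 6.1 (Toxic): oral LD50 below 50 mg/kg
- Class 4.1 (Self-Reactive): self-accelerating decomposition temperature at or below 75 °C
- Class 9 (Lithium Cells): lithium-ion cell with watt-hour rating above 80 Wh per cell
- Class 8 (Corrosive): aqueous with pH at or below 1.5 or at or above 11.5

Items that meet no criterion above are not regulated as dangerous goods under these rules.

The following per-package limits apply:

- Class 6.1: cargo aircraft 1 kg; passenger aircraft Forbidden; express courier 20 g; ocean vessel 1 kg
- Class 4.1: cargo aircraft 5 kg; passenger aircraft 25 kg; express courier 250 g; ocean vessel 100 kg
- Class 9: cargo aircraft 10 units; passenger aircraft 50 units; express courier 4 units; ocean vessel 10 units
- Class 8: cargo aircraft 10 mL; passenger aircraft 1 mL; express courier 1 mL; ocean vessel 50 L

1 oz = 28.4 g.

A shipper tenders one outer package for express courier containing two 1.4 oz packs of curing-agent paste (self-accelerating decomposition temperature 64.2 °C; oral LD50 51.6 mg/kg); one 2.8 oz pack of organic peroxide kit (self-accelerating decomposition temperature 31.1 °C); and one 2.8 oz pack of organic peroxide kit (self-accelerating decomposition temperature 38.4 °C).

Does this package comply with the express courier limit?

Yes

With self-accelerating decomposition temperature 64.2 °C (≤ 75 °C), the curing-agent paste falls in Class 4.1.
The organic peroxide kit has self-accelerating decomposition temperature 31.1 °C, which is ≤ 75 °C, so it is Class 4.1 (Self-Reactive).
With self-accelerating decomposition temperature 38.4 °C (≤ 75 °C), the organic peroxide kit falls in Class 4.1.
Class 4.1 net quantity: (two 1.4 oz packs = 79.52 g) + (one 2.8 oz pack = 79.52 g) + (one 2.8 oz pack = 79.52 g) = 238.56 g.
238.56 g ≤ 250 g (express courier limit, Class 4.1) — within limit.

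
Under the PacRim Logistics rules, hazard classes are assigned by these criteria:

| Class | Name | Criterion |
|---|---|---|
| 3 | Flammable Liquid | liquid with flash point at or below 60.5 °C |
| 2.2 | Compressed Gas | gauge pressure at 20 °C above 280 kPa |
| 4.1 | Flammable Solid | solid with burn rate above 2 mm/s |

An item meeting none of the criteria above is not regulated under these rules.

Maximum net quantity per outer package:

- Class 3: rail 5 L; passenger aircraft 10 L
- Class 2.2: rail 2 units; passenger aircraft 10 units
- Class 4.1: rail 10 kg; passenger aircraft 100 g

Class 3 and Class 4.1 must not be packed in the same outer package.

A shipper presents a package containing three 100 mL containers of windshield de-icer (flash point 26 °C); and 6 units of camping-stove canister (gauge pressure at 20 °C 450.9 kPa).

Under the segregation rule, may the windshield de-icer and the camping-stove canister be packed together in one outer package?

With flash point 26 °C (≤ 60.5 °C), the windshield de-icer falls in Class 3.
Camping-stove canister: gauge pressure at 20 °C 450.9 kPa > 280 kPa → Class 2.2 (Compressed Gas).
No segregation rule bars Class 3 with Class 2.2.

Yes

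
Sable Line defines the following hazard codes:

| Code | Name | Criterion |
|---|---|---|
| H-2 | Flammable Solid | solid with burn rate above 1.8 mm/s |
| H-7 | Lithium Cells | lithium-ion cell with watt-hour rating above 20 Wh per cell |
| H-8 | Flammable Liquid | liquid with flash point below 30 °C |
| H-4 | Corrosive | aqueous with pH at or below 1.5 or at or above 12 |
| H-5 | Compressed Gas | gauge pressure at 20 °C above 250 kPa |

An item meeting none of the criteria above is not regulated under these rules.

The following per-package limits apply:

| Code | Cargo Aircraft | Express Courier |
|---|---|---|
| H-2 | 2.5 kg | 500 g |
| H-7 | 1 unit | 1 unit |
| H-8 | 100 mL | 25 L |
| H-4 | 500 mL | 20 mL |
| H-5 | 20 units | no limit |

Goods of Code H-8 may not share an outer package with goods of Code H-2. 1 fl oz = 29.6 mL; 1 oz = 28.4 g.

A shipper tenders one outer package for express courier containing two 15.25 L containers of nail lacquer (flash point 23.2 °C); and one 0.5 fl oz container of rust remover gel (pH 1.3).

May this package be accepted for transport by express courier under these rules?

Flash point 23.2 °C meets the Code H-8 criterion (Flammable Liquid), so the nail lacquer is Code H-8.
With pH 1.3 (≤ 1.5), the rust remover gel falls in Code H-4.
Code H-4 quantity: one 0.5 fl oz container = 14.8 mL.
That is within the Code H-4 express courier limit of 20 mL.
Code H-8 quantity: two 15.25 L containers = 30.5 L.
That exceeds the Code H-8 express courier limit of 25 L.
The segregation rule (Code H-8 with Code H-2) does not apply to Code H-4 with Code H-8.

No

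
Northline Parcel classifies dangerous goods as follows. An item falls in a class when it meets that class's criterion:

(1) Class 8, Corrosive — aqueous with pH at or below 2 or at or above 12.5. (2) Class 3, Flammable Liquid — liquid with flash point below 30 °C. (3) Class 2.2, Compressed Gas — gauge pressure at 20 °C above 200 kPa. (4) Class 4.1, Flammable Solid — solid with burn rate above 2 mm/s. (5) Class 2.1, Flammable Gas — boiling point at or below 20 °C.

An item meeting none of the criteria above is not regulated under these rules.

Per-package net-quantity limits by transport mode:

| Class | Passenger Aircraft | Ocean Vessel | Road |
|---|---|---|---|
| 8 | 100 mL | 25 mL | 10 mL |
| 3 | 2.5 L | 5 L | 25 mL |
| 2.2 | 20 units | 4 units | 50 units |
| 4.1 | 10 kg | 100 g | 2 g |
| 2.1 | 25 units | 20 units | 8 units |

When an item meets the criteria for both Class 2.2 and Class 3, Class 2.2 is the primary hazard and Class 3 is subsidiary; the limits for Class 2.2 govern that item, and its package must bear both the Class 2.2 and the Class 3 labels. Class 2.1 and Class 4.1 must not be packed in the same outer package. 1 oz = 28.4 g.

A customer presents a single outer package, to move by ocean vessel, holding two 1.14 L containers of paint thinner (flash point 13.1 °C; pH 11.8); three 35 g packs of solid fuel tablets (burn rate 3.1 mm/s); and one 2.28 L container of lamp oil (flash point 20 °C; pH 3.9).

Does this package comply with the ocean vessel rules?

No

The paint thinner has flash point 13.1 °C, which is < 30 °C, so it is Class 3 (Flammable Liquid).
Solid fuel tablets: burn rate 3.1 mm/s > 2 mm/s → Class 4.1 (Flammable Solid).
The lamp oil has flash point 20 °C, which is < 30 °C, so it is Class 3 (Flammable Liquid).
Class 4.1 quantity: three 35 g packs = 105 g.
105 g > 100 g (ocean vessel limit, Class 4.1) — over the limit.
Class 3 net quantity: (two 1.14 L containers = 2.28 L) + 2.28 L = 4.56 L.
4.56 L is within the ocean vessel limit of 5 L for Class 3.
The segregation rule (Class 2.1 with Class 4.1) does not apply to Class 4.1 with Class 3.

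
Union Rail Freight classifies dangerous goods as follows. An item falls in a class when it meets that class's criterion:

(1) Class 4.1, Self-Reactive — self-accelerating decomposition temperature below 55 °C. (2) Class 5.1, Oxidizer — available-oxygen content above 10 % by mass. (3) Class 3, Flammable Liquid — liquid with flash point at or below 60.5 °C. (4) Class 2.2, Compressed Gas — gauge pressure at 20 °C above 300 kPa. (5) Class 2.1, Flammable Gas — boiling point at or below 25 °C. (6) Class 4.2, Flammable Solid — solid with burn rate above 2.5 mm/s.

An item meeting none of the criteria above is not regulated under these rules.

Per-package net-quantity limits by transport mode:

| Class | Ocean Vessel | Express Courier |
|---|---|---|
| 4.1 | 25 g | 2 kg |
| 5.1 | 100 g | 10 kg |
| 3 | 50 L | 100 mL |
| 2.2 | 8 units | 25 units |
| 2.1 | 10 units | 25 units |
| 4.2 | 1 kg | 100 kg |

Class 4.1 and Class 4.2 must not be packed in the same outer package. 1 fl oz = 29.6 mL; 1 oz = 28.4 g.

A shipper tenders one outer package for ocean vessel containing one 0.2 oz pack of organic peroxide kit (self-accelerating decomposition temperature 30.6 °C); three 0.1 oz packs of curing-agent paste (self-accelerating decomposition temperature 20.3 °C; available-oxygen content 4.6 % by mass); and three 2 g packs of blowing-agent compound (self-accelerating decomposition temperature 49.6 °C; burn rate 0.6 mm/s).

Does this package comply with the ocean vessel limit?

With self-accelerating decomposition temperature 30.6 °C (< 55 °C), the organic peroxide kit falls in Class 4.1.
With self-accelerating decomposition temperature 20.3 °C (< 55 °C), the curing-agent paste falls in Class 4.1.
Self-accelerating decomposition temperature 49.6 °C meets the Class 4.1 criterion (Self-Reactive), so the blowing-agent compound is Class 4.1.
Total Class 4.1: (one 0.2 oz pack = 5.68 g) + (three 0.1 oz packs = 8.52 g) + (three 2 g packs = 6 g) = 20.2 g.
That is within the Class 4.1 ocean vessel limit of 25 g.

Yes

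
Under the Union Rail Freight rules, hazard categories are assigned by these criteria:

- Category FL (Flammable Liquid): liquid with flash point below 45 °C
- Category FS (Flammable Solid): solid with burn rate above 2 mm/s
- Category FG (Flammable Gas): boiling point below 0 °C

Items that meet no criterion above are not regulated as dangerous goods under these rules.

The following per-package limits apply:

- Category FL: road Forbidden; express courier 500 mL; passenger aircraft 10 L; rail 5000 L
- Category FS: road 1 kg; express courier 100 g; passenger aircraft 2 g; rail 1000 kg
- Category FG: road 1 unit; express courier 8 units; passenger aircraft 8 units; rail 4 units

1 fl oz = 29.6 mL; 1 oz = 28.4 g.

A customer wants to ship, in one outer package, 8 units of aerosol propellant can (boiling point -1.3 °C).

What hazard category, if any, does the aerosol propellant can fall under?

The aerosol propellant can has boiling point -1.3 °C, which is < 0 °C, so it is Category FG (Flammable Gas).

Category FG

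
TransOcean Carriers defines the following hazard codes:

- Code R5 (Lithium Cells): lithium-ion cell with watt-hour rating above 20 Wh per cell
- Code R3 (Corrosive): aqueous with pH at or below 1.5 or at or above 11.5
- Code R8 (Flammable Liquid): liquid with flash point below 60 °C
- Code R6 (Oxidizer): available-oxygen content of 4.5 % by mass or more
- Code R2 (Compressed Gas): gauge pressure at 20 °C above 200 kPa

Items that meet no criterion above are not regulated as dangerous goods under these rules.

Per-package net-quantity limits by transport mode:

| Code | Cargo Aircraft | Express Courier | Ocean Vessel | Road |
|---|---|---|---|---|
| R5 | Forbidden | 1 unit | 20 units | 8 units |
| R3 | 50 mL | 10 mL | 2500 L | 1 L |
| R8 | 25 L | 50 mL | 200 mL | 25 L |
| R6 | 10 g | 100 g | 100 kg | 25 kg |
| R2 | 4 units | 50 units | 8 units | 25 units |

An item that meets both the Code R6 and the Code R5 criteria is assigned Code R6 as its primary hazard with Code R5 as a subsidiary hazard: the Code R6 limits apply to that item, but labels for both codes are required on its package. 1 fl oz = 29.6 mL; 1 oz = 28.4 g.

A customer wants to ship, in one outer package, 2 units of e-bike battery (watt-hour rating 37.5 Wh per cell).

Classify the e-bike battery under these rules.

Code R5

E-bike battery: watt-hour rating 37.5 Wh per cell > 20 Wh per cell → Code R5 (Lithium Cells).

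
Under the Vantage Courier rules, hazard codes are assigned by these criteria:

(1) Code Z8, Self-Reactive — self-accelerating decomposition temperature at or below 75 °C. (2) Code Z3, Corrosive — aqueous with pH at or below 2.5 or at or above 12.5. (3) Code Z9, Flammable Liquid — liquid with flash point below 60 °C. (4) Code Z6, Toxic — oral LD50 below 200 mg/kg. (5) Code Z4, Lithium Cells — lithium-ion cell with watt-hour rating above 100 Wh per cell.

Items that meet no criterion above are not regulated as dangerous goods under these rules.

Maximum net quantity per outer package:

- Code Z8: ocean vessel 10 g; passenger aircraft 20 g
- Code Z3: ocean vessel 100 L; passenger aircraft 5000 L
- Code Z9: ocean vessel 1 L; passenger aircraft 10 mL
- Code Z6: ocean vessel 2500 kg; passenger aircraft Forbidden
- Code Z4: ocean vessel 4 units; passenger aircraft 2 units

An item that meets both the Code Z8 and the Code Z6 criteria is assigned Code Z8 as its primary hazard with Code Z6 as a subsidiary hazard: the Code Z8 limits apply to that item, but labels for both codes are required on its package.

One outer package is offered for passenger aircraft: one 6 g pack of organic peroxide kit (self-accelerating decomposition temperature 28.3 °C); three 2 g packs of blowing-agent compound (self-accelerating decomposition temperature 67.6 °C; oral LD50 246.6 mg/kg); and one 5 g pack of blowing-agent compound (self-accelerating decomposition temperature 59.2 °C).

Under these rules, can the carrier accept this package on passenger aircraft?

Yes

Organic peroxide kit: self-accelerating decomposition temperature 28.3 °C ≤ 75 °C → Code Z8 (Self-Reactive).
With self-accelerating decomposition temperature 67.6 °C (≤ 75 °C), the blowing-agent compound falls in Code Z8.
With self-accelerating decomposition temperature 59.2 °C (≤ 75 °C), the blowing-agent compound falls in Code Z8.
Total Code Z8: 6 g + (three 2 g packs = 6 g) + 5 g = 17 g.
That is within the Code Z8 passenger aircraft limit of 20 g.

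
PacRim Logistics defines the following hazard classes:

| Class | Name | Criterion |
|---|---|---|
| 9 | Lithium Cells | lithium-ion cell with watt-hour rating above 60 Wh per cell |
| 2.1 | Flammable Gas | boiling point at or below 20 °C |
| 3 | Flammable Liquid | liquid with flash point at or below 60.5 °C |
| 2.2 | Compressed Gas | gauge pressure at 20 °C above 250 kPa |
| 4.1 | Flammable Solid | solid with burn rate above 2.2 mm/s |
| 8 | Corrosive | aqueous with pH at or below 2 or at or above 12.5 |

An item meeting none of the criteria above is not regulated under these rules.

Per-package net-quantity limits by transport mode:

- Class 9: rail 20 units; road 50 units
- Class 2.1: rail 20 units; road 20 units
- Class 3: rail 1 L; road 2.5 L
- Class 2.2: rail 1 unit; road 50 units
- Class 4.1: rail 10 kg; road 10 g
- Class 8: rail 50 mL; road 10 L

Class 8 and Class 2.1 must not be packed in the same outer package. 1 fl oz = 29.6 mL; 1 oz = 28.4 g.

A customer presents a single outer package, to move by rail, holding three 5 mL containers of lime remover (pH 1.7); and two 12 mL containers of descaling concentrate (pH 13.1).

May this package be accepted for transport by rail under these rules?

Yes

Lime remover: pH 1.7 ≤ 2 → Class 8 (Corrosive).
Descaling concentrate: pH 13.1 ≥ 12.5 → Class 8 (Corrosive).
Class 8 net quantity: (three 5 mL containers = 15 mL) + (two 12 mL containers = 24 mL) = 39 mL.
39 mL is within the rail limit of 50 mL for Class 8.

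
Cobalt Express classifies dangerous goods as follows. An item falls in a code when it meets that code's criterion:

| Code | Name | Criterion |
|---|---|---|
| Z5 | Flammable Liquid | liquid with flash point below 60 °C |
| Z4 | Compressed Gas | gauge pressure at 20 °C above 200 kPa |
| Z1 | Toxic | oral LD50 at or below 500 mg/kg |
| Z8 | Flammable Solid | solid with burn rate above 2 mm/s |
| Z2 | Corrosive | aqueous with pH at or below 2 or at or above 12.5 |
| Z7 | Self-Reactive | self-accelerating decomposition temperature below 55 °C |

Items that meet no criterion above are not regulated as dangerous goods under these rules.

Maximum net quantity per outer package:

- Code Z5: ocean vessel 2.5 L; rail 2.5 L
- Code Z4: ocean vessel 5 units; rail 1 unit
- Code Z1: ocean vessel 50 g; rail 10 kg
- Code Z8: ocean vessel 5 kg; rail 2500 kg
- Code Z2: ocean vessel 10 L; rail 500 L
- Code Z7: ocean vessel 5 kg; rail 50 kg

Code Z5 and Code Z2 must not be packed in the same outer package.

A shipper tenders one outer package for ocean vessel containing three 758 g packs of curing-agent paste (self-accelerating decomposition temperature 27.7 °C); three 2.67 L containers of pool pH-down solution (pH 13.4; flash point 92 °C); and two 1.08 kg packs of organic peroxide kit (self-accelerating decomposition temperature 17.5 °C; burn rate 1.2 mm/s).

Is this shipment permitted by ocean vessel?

With self-accelerating decomposition temperature 27.7 °C (< 55 °C), the curing-agent paste falls in Code Z7.
The pool pH-down solution has pH 13.4, which is ≥ 12.5, so it is Code Z2 (Corrosive).
Organic peroxide kit: self-accelerating decomposition temperature 17.5 °C < 55 °C → Code Z7 (Self-Reactive).
Total Code Z7: (three 758 g packs = 2.274 kg) + (two 1.08 kg packs = 2.16 kg) = 4.434 kg.
4.434 kg ≤ 5 kg (ocean vessel limit, Code Z7) — within limit.
Code Z2 quantity: three 2.67 L containers = 8.01 L.
8.01 L ≤ 10 L (ocean vessel limit, Code Z2) — within limit.
The segregation rule (Code Z5 with Code Z2) does not apply to Code Z7 with Code Z2.
Every hazard code is within its ocean vessel limit and no segregation rule is violated.

Yes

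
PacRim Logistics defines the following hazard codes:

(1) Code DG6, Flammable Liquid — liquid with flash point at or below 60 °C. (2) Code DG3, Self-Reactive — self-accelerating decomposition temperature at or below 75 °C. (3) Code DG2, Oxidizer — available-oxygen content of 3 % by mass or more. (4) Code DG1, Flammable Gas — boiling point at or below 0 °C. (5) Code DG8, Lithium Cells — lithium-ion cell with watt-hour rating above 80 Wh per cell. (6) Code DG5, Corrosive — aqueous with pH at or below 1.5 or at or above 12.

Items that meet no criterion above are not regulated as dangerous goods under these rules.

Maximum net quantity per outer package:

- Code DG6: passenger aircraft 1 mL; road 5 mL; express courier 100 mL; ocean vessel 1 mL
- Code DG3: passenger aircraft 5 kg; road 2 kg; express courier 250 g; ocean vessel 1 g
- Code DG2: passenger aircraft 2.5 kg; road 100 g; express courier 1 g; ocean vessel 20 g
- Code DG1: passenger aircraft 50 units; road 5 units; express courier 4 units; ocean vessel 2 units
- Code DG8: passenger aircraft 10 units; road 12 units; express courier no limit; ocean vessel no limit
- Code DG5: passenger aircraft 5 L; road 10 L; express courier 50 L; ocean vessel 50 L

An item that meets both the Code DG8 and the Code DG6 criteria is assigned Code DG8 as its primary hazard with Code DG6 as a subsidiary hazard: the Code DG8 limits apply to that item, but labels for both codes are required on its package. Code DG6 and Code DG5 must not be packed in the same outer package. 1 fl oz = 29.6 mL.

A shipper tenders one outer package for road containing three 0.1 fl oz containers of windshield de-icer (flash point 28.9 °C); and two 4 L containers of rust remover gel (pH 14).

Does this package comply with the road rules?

The windshield de-icer has flash point 28.9 °C, which is ≤ 60 °C, so it is Code DG6 (Flammable Liquid).
With pH 14 (≥ 12), the rust remover gel falls in Code DG5.
Code DG6 quantity: three 0.1 fl oz containers = 8.88 mL.
8.88 mL exceeds the road limit of 5 mL for Code DG6.
Code DG5 quantity: two 4 L containers = 8 L.
8 L ≤ 10 L (road limit, Code DG5) — within limit.
Code DG6 and Code DG5 may not share an outer package.

No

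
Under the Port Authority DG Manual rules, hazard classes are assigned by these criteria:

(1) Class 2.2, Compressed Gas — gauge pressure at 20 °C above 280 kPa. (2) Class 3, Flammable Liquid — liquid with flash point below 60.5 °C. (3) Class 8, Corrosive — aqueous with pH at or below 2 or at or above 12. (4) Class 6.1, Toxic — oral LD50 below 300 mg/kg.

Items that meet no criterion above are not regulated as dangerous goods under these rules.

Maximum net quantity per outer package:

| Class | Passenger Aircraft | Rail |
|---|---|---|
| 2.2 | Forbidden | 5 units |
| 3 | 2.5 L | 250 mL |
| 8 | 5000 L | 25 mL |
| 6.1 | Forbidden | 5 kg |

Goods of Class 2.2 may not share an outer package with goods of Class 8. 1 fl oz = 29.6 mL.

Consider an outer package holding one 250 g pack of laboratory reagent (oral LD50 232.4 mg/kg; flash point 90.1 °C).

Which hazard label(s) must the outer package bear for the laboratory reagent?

Class 6.1

The laboratory reagent has oral LD50 232.4 mg/kg, which is < 300 mg/kg, so it is Class 6.1 (Toxic).
Only the Class 6.1 label is required.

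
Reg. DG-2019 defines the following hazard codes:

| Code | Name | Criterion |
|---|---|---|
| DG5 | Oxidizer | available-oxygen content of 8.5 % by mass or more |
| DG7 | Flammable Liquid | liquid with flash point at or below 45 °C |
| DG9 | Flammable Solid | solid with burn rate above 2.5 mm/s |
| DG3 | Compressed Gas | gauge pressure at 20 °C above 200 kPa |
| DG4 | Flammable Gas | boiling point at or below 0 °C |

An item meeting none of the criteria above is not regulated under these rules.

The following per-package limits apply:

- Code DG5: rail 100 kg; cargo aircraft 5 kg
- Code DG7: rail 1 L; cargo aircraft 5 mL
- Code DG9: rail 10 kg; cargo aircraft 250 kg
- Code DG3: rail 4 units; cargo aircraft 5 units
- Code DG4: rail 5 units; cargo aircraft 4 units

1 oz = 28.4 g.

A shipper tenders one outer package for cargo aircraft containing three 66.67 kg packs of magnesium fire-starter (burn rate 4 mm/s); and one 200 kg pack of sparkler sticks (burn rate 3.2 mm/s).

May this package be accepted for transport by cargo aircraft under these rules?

The magnesium fire-starter has burn rate 4 mm/s, which is > 2.5 mm/s, so it is Code DG9 (Flammable Solid).
Sparkler sticks: burn rate 3.2 mm/s > 2.5 mm/s → Code DG9 (Flammable Solid).
Code DG9 net quantity: (three 66.67 kg packs = 200.01 kg) + 200 kg = 400.01 kg.
400.01 kg exceeds the cargo aircraft limit of 250 kg for Code DG9.

No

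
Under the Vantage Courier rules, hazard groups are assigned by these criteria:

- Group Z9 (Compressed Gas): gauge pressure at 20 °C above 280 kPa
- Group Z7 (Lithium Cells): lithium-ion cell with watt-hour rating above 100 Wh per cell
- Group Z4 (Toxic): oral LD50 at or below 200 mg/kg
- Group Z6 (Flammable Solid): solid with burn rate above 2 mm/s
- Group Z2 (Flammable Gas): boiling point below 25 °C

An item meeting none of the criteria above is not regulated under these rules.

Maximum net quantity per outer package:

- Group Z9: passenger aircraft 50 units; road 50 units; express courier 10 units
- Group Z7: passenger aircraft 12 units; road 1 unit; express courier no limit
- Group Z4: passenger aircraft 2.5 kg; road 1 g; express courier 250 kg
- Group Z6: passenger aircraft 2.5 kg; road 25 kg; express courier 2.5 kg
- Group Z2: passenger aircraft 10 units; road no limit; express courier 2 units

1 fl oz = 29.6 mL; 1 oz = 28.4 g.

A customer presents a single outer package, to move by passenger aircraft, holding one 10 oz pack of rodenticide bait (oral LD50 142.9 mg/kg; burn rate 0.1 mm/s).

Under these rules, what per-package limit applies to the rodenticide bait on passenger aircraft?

2.5 kg

Oral LD50 142.9 mg/kg meets the Group Z4 criterion (Toxic), so the rodenticide bait is Group Z4.
The passenger aircraft limit for Group Z4 is 2.5 kg.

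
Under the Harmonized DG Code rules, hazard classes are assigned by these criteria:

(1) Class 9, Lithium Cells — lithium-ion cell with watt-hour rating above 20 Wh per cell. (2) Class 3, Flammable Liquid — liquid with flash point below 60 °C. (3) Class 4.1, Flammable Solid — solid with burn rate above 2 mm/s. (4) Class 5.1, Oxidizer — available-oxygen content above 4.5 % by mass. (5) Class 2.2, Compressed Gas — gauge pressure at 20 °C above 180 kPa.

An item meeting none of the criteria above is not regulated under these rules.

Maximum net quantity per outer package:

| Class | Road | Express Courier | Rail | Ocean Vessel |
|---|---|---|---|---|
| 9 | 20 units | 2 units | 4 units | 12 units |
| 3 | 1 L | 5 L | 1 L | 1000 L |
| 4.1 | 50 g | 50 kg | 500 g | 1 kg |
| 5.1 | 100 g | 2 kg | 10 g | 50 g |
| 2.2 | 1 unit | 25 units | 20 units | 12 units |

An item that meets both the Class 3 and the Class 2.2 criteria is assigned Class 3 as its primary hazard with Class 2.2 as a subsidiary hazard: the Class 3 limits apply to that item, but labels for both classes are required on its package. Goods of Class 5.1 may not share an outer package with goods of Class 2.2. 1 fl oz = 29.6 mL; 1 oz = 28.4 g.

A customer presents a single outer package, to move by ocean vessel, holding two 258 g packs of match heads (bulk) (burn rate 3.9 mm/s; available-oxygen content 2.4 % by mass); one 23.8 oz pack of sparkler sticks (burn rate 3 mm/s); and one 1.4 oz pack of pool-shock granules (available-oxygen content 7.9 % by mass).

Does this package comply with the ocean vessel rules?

No

Match heads (bulk): burn rate 3.9 mm/s > 2 mm/s → Class 4.1 (Flammable Solid).
The sparkler sticks have burn rate 3 mm/s, which is > 2 mm/s, so they are Class 4.1 (Flammable Solid).
Pool-shock granules: available-oxygen content 7.9 % by mass > 4.5 % by mass → Class 5.1 (Oxidizer).
Class 4.1 net quantity: (two 258 g packs = 516 g) + (one 23.8 oz pack = 675.92 g) = 1191.92 g.
That exceeds the Class 4.1 ocean vessel limit of 1 kg.
Class 5.1 quantity: one 1.4 oz pack = 39.76 g.
39.76 g is within the ocean vessel limit of 50 g for Class 5.1.
The segregation rule (Class 5.1 with Class 2.2) does not apply to Class 4.1 with Class 5.1.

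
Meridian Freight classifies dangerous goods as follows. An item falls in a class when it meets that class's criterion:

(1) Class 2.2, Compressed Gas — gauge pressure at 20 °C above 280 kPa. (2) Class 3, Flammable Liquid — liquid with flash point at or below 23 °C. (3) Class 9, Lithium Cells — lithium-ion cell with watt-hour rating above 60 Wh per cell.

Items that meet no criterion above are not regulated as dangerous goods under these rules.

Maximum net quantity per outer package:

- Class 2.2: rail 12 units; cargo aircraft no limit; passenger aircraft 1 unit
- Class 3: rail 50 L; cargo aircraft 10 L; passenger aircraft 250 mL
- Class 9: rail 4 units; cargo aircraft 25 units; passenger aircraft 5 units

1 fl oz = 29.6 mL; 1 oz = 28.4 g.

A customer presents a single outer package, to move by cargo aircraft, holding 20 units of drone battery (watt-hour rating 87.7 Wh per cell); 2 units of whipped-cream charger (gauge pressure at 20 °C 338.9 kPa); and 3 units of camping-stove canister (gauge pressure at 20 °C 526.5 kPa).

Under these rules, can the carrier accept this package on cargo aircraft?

Yes

The drone battery has watt-hour rating 87.7 Wh per cell, which is > 60 Wh per cell, so it is Class 9 (Lithium Cells).
Whipped-cream charger: gauge pressure at 20 °C 338.9 kPa > 280 kPa → Class 2.2 (Compressed Gas).
Camping-stove canister: gauge pressure at 20 °C 526.5 kPa > 280 kPa → Class 2.2 (Compressed Gas).
Class 2.2 net quantity: 2 units + 3 units = 5 units.
Class 2.2 has no per-package limit by cargo aircraft.
Class 9 quantity: 20 units.
20 units ≤ 25 units (cargo aircraft limit, Class 9) — within limit.
Every hazard class is within its cargo aircraft limit and no segregation rule is violated.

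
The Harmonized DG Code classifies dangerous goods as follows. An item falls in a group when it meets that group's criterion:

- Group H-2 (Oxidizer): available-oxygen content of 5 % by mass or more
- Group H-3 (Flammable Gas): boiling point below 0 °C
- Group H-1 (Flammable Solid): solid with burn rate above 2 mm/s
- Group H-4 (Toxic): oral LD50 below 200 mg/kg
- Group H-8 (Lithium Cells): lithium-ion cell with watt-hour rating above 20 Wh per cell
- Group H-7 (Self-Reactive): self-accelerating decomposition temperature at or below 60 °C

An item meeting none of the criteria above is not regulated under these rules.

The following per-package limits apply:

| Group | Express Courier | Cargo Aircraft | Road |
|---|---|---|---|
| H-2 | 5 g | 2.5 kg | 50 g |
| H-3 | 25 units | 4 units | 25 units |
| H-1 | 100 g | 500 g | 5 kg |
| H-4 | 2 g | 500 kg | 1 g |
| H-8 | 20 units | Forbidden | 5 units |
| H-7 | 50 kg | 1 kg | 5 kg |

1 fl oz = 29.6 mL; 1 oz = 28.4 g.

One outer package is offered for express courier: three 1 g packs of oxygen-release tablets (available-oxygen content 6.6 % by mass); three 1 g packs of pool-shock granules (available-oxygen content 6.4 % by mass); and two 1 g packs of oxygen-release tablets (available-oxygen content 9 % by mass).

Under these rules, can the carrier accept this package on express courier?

No

The oxygen-release tablets have available-oxygen content 6.6 % by mass, which is ≥ 5 % by mass, so they are Group H-2 (Oxidizer).
With available-oxygen content 6.4 % by mass (≥ 5 % by mass), the pool-shock granules fall in Group H-2.
Available-oxygen content 9 % by mass meets the Group H-2 criterion (Oxidizer), so the oxygen-release tablets are Group H-2.
Total Group H-2: (three 1 g packs = 3 g) + (three 1 g packs = 3 g) + (two 1 g packs = 2 g) = 8 g.
That exceeds the Group H-2 express courier limit of 5 g.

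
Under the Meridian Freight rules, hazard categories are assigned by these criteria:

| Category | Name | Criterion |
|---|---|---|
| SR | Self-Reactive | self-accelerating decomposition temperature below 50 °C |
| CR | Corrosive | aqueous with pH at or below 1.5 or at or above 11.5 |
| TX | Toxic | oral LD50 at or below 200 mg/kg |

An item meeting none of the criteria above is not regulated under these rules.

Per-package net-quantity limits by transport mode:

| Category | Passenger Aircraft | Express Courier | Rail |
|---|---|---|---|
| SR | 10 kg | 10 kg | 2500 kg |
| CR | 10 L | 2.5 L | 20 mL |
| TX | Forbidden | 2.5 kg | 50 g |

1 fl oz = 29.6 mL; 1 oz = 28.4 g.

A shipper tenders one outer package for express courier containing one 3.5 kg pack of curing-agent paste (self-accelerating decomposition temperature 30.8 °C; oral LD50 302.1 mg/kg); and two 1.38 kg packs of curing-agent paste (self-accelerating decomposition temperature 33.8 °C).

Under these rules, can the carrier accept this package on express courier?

Curing-agent paste: self-accelerating decomposition temperature 30.8 °C < 50 °C → Category SR (Self-Reactive).
With self-accelerating decomposition temperature 33.8 °C (< 50 °C), the curing-agent paste falls in Category SR.
Total Category SR: 3.5 kg + (two 1.38 kg packs = 2.76 kg) = 6.26 kg.
That is within the Category SR express courier limit of 10 kg.

Yes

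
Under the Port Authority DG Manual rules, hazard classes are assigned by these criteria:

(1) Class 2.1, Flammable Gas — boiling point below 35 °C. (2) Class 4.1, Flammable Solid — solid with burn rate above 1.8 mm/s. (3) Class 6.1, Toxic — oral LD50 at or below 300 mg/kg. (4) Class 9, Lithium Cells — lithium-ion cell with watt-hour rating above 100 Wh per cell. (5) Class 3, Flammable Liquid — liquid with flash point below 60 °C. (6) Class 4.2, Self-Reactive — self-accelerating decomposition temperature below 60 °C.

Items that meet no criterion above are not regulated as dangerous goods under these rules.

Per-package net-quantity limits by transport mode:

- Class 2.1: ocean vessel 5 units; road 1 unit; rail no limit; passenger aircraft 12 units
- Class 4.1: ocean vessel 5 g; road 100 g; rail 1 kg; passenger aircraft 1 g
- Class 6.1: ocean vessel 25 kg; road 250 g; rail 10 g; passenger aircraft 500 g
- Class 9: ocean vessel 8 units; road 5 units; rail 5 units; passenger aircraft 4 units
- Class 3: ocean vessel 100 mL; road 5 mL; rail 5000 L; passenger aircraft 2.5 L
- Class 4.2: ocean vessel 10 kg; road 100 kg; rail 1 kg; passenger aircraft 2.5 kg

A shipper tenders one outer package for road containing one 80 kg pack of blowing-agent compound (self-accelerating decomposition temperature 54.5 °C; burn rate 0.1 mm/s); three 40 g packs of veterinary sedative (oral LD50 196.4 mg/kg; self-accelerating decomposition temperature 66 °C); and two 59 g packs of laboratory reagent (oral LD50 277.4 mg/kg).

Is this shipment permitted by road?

Yes

Self-accelerating decomposition temperature 54.5 °C meets the Class 4.2 criterion (Self-Reactive), so the blowing-agent compound is Class 4.2.
Veterinary sedative: oral LD50 196.4 mg/kg ≤ 300 mg/kg → Class 6.1 (Toxic).
The laboratory reagent has oral LD50 277.4 mg/kg, which is ≤ 300 mg/kg, so it is Class 6.1 (Toxic).
Class 6.1 net quantity: (three 40 g packs = 120 g) + (two 59 g packs = 118 g) = 238 g.
238 g is within the road limit of 250 g for Class 6.1.
Class 4.2 quantity: 80 kg.
That is within the Class 4.2 road limit of 100 kg.
Every hazard class is within its road limit and no segregation rule is violated.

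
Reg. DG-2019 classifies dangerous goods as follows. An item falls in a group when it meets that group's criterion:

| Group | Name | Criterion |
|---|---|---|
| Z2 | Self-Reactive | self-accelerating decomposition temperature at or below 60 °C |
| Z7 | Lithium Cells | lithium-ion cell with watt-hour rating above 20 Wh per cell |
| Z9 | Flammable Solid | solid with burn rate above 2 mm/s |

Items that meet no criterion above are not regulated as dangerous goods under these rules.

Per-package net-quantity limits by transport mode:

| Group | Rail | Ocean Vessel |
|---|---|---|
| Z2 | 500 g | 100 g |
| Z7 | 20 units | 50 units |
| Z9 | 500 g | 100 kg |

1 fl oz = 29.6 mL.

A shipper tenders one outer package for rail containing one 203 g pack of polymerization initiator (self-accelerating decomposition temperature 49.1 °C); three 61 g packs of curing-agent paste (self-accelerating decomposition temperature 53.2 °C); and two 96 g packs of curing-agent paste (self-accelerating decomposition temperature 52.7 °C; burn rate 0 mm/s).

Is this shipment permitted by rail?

Self-accelerating decomposition temperature 49.1 °C meets the Group Z2 criterion (Self-Reactive), so the polymerization initiator is Group Z2.
The curing-agent paste has self-accelerating decomposition temperature 53.2 °C, which is ≤ 60 °C, so it is Group Z2 (Self-Reactive).
Self-accelerating decomposition temperature 52.7 °C meets the Group Z2 criterion (Self-Reactive), so the curing-agent paste is Group Z2.
Total Group Z2: 203 g + (three 61 g packs = 183 g) + (two 96 g packs = 192 g) = 578 g.
578 g exceeds the rail limit of 500 g for Group Z2.

No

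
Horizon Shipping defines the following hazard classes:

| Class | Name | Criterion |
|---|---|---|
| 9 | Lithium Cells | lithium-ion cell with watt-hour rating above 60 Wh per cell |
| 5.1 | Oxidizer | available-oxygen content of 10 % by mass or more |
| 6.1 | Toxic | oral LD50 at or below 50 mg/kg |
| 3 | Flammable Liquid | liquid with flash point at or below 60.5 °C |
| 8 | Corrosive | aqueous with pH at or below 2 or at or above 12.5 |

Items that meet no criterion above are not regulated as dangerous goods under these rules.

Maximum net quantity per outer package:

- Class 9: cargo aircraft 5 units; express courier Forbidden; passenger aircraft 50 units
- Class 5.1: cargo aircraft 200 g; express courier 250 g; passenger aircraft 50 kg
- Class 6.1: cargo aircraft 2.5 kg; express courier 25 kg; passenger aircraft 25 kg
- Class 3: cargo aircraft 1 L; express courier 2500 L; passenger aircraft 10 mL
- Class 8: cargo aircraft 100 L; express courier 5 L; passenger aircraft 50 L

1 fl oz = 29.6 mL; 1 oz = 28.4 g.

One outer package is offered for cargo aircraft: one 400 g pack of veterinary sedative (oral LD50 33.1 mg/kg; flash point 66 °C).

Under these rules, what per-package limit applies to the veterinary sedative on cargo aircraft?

2.5 kg

Veterinary sedative: oral LD50 33.1 mg/kg ≤ 50 mg/kg → Class 6.1 (Toxic).
The cargo aircraft limit for Class 6.1 is 2.5 kg.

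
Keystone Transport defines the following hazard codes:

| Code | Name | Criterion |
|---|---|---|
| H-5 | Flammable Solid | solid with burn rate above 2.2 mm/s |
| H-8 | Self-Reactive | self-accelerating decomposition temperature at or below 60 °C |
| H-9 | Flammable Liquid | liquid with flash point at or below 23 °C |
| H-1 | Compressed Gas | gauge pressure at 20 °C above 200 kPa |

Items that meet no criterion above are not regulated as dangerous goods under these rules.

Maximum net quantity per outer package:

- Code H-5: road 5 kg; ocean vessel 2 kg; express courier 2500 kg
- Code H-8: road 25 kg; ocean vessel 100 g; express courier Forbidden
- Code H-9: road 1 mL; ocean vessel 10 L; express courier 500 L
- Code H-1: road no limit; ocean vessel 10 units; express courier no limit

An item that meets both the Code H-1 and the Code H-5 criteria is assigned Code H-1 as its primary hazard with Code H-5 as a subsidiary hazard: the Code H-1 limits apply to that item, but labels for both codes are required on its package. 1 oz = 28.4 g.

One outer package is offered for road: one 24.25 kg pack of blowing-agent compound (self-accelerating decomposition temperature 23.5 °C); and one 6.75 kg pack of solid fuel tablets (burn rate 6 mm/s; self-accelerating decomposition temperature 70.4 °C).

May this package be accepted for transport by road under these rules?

No

The blowing-agent compound has self-accelerating decomposition temperature 23.5 °C, which is ≤ 60 °C, so it is Code H-8 (Self-Reactive).
The solid fuel tablets have burn rate 6 mm/s, which is > 2.2 mm/s, so they are Code H-5 (Flammable Solid).
Code H-5 quantity: 6.75 kg.
That exceeds the Code H-5 road limit of 5 kg.
Code H-8 quantity: 24.25 kg.
24.25 kg ≤ 25 kg (road limit, Code H-8) — within limit.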